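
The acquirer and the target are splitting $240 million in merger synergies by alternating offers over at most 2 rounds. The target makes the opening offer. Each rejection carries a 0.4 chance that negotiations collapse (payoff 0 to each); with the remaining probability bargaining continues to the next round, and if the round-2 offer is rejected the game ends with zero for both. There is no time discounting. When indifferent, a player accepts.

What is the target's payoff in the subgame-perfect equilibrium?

Round 2 (the acquirer proposes): the target will accept anything ≥ 0, so the acquirer offers 0 and keeps 240.
Round 1 (the target proposes): rejecting gives the acquirer an expected 0.6 × 240 = 144, so the target offers 144, keeping 96.

96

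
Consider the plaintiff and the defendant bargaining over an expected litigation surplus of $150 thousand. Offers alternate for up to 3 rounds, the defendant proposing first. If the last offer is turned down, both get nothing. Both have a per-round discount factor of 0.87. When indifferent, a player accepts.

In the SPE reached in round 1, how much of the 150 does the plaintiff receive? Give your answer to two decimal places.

16.97

Work backward from the last round.
Round 3 (the defendant proposes): the plaintiff will accept anything ≥ 0, so the defendant offers 0 and keeps 150.
Round 2 (the plaintiff proposes): the defendant can get 150 next round, worth 0.87 × 150 = 130.5 now. The plaintiff offers 130.5 and keeps 150 − 130.5 = 19.5.
Round 1 (the defendant proposes): the plaintiff can get 19.5 next round, worth 0.87 × 19.5 = 16.965 now; the defendant offers that and keeps 133.035.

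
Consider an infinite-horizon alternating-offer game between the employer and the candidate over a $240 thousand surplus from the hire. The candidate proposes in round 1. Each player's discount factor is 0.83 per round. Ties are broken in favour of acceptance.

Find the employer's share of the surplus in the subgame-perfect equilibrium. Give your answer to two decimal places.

108.85

In a stationary SPE each proposer offers the other exactly their discounted continuation value.
If the candidate keeps x when proposing and the employer keeps y when proposing, then x = 240 − 0.83y and y = 240 − 0.83x.
Solving: x = 240(1 − 0.83) / (1 − 0.83·0.83) = 40.8 / 0.3111 ≈ 131.1475.
The employer gets 240 − 131.1475 ≈ 108.8525.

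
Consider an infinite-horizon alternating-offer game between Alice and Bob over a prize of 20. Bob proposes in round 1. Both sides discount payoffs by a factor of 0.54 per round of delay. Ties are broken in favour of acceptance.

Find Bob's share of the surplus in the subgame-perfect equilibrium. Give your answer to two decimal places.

12.99

In a stationary SPE each proposer offers the other exactly their discounted continuation value.
If Bob keeps x when proposing and Alice keeps y when proposing, then x = 20 − 0.54y and y = 20 − 0.54x.
Solving: x = 20(1 − 0.54) / (1 − 0.54·0.54) = 9.2 / 0.7084 ≈ 12.9870.
Alice gets 20 − 12.9870 ≈ 7.0130.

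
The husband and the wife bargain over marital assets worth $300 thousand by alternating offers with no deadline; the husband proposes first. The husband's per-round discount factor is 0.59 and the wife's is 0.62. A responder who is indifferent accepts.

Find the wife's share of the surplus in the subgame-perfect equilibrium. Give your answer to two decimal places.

Let x be the husband's share when the husband proposes and y be the wife's share when the wife proposes.
The wife accepts iff offered ≥ 0.62·y, so x = 300 − 0.62y. Symmetrically y = 300 − 0.59x.
Substituting: x = 300 − 0.62(300 − 0.59x), giving x(1 − 0.59·0.62) = 300(1 − 0.62).
So x = 300 × 0.38 / 0.6342 ≈ 179.7540, and the wife receives 300 − x ≈ 120.2460.

120.25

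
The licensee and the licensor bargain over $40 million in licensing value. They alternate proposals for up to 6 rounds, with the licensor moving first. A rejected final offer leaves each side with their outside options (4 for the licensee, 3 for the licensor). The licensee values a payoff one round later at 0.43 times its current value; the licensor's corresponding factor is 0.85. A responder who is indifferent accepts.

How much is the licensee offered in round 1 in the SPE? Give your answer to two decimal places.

Round 6 (the licensee proposes): the licensor gets 3 if talks fail, so the licensee offers 3 and keeps 37.
Round 5 (the licensor proposes): the licensee can get 37 next round, worth 0.43 × 37 = 15.91 now; the licensor offers that and keeps 24.09.
Round 4 (the licensee proposes): the licensor can get 24.09 next round, worth 0.85 × 24.09 = 20.4765 now, so the licensee offers 20.4765, keeping 19.5235.
Round 3 (the licensor proposes): the licensee can get 19.5235 next round, worth 0.43 × 19.5235 = 8.395105 now. The licensor offers 8.395105 and keeps 40 − 8.395105 = 31.604895.
Round 2 (the licensee proposes): the licensor can get 31.604895 next round, worth 0.85 × 31.604895 = 26.86416075 now, so the licensee offers 26.86416075, keeping 13.13583925.
Round 1 (the licensor proposes): the licensee can get 13.13583925 next round, worth 0.43 × 13.13583925 = 5.6484108775 now, so the licensor offers 5.6484108775, keeping 34.3515891225.

5.65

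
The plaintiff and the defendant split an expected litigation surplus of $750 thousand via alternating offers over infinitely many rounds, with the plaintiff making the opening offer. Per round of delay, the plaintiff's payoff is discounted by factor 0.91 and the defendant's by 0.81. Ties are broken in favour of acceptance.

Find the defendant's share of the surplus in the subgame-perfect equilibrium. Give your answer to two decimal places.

207.97

Let x be the plaintiff's share when the plaintiff proposes and y be the defendant's share when the defendant proposes.
The defendant accepts iff offered ≥ 0.81·y, so x = 750 − 0.81y. Symmetrically y = 750 − 0.91x.
Substituting: x = 750 − 0.81(750 − 0.91x), giving x(1 − 0.91·0.81) = 750(1 − 0.81).
So x = 750 × 0.19 / 0.2629 ≈ 542.0312, and the defendant receives 750 − x ≈ 207.9688.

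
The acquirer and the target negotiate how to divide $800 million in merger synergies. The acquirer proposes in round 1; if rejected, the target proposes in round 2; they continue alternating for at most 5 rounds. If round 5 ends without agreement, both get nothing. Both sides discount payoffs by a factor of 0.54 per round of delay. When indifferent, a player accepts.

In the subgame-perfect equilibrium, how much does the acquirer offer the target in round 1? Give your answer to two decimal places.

256.67

Round 5 (the acquirer proposes): rejection yields 0 for the target; the acquirer offers 0 and keeps 800.
Round 4 (the target proposes): the acquirer can get 800 next round, worth 0.54 × 800 = 432 now. The target offers 432 and keeps 800 − 432 = 368.
Round 3 (the acquirer proposes): the target can get 368 next round, worth 0.54 × 368 = 198.72 now; the acquirer offers that and keeps 601.28.
Round 2 (the target proposes): the acquirer can get 601.28 next round, worth 0.54 × 601.28 = 324.6912 now; the target offers that and keeps 475.3088.
Round 1 (the acquirer proposes): the target can get 475.3088 next round, worth 0.54 × 475.3088 = 256.666752 now; the acquirer offers that and keeps 543.333248.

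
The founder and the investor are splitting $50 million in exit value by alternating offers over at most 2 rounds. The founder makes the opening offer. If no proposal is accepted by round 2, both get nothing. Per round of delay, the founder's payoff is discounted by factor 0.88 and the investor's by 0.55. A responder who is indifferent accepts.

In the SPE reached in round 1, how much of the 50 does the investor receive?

27.5

Round 2 (the investor proposes): the founder will accept anything ≥ 0, so the investor offers 0 and keeps 50.
Round 1 (the founder proposes): the investor can get 50 next round, worth 0.55 × 50 = 27.5 now. The founder offers 27.5 and keeps 50 − 27.5 = 22.5.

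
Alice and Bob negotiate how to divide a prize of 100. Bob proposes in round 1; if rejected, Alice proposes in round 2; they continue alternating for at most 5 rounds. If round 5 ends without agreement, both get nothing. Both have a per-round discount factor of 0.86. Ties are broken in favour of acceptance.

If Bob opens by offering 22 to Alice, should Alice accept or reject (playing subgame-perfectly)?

Round 5 (Bob proposes): rejection yields 0 for Alice; Bob offers 0 and keeps 100.
Round 4 (Alice proposes): Bob can get 100 next round, worth 0.86 × 100 = 86 now; Alice offers that and keeps 14.
Round 3 (Bob proposes): Alice can get 14 next round, worth 0.86 × 14 = 12.04 now; Bob offers that and keeps 87.96.
Round 2 (Alice proposes): Bob can get 87.96 next round, worth 0.86 × 87.96 = 75.6456 now, so Alice offers 75.6456, keeping 24.3544.
So by rejecting in round 1, Alice gets 24.3544 next round, worth 0.86 × 24.3544 = 20.944784 now.
Offer 22 ≥ 20.944784, so Alice accepts.

Accept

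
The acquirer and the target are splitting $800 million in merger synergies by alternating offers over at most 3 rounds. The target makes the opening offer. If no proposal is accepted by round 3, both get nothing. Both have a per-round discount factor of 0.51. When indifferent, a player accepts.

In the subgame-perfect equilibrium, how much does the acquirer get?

199.92

Round 3 (the target proposes): rejection yields 0 for the acquirer; the target offers 0 and keeps 800.
Round 2 (the acquirer proposes): the target can get 800 next round, worth 0.51 × 800 = 408 now. The acquirer offers 408 and keeps 800 − 408 = 392.
Round 1 (the target proposes): the acquirer can get 392 next round, worth 0.51 × 392 = 199.92 now; the target offers that and keeps 600.08.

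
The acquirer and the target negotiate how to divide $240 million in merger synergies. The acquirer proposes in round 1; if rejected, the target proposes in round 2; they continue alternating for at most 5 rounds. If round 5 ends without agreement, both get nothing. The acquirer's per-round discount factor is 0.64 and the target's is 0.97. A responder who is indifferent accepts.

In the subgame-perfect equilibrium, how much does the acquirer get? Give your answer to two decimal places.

104.16

Round 5 (the acquirer proposes): the target will accept anything ≥ 0, so the acquirer offers 0 and keeps 240.
Round 4 (the target proposes): the acquirer can get 240 next round, worth 0.64 × 240 = 153.6 now; the target offers that and keeps 86.4.
Round 3 (the acquirer proposes): the target can get 86.4 next round, worth 0.97 × 86.4 = 83.808 now. The acquirer offers 83.808 and keeps 240 − 83.808 = 156.192.
Round 2 (the target proposes): the acquirer can get 156.192 next round, worth 0.64 × 156.192 = 99.96288 now. The target offers 99.96288 and keeps 240 − 99.96288 = 140.03712.
Round 1 (the acquirer proposes): the target can get 140.03712 next round, worth 0.97 × 140.03712 = 135.8360064 now, so the acquirer offers 135.8360064, keeping 104.1639936.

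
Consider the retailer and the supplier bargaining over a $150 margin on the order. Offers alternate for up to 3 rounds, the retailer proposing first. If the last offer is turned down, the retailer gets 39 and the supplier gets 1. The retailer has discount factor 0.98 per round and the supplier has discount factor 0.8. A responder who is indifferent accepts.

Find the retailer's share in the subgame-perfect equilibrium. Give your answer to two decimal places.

146.82

By backward induction:
Round 3 (the retailer proposes): the supplier gets 1 if talks fail, so the retailer offers 1 and keeps 149.
Round 2 (the supplier proposes): the retailer can get 149 next round, worth 0.98 × 149 = 146.02 now, so the supplier offers 146.02, keeping 3.98.
Round 1 (the retailer proposes): the supplier can get 3.98 next round, worth 0.8 × 3.98 = 3.184 now; the retailer offers that and keeps 146.816.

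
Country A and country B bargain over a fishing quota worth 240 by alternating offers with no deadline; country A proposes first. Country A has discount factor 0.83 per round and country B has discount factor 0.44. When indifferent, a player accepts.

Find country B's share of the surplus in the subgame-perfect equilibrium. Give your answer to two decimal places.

28.28

In a stationary SPE each proposer offers the other exactly their discounted continuation value.
If country A keeps x when proposing and country B keeps y when proposing, then x = 240 − 0.44y and y = 240 − 0.83x.
Solving: x = 240(1 − 0.44) / (1 − 0.83·0.44) = 134.4 / 0.6348 ≈ 211.7202.
Country B gets 240 − 211.7202 ≈ 28.2798.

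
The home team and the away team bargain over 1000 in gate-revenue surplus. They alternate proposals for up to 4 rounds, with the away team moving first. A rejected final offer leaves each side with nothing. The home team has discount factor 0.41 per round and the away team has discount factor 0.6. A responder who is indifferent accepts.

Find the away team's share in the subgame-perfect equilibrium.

Round 4 (the home team proposes): the away team will accept anything ≥ 0, so the home team offers 0 and keeps 1000.
Round 3 (the away team proposes): the home team can get 1000 next round, worth 0.41 × 1000 = 410 now; the away team offers that and keeps 590.
Round 2 (the home team proposes): the away team can get 590 next round, worth 0.6 × 590 = 354 now. The home team offers 354 and keeps 1000 − 354 = 646.
Round 1 (the away team proposes): the home team can get 646 next round, worth 0.41 × 646 = 264.86 now. The away team offers 264.86 and keeps 1000 − 264.86 = 735.14.

735.14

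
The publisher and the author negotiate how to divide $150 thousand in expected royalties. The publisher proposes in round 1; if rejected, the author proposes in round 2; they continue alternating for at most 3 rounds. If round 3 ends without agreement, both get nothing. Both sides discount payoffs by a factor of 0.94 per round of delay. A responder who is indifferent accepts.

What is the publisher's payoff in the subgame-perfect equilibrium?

141.54

Work backward from the last round.
Round 3 (the publisher proposes): rejection yields 0 for the author; the publisher offers 0 and keeps 150.
Round 2 (the author proposes): the publisher can get 150 next round, worth 0.94 × 150 = 141 now. The author offers 141 and keeps 150 − 141 = 9.
Round 1 (the publisher proposes): the author can get 9 next round, worth 0.94 × 9 = 8.46 now, so the publisher offers 8.46, keeping 141.54.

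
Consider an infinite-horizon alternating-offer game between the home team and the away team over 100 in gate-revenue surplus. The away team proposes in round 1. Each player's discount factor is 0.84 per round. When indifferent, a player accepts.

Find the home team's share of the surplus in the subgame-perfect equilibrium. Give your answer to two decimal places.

45.65

In a stationary SPE each proposer offers the other exactly their discounted continuation value.
If the away team keeps x when proposing and the home team keeps y when proposing, then x = 100 − 0.84y and y = 100 − 0.84x.
Solving: x = 100(1 − 0.84) / (1 − 0.84·0.84) = 16 / 0.2944 ≈ 54.3478.
The home team gets 100 − 54.3478 ≈ 45.6522.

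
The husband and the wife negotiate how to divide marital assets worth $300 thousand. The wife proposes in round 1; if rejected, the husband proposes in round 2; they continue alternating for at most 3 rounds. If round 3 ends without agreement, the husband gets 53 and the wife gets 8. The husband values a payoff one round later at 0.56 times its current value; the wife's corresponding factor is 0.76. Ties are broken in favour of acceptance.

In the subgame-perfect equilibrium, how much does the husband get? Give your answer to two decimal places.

Round 3 (the wife proposes): the husband gets 53 if talks fail, so the wife offers 53 and keeps 247.
Round 2 (the husband proposes): the wife can get 247 next round, worth 0.76 × 247 = 187.72 now. The husband offers 187.72 and keeps 300 − 187.72 = 112.28.
Round 1 (the wife proposes): the husband can get 112.28 next round, worth 0.56 × 112.28 = 62.8768 now, so the wife offers 62.8768, keeping 237.1232.

62.88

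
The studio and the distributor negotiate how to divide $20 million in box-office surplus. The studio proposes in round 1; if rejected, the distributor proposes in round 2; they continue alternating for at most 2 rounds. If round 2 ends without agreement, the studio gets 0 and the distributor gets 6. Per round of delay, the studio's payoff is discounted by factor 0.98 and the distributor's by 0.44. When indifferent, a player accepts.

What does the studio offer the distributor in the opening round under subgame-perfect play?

8.8

Round 2 (the distributor proposes): rejection yields 0 for the studio; the distributor offers 0 and keeps 20.
Round 1 (the studio proposes): the distributor can get 20 next round, worth 0.44 × 20 = 8.8 now; the studio offers that and keeps 11.2.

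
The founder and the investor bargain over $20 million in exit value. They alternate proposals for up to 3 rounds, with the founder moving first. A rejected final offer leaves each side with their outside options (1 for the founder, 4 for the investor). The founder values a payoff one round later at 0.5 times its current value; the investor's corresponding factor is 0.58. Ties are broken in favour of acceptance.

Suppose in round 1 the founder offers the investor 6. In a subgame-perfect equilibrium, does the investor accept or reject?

Reject

Round 3 (the founder proposes): the investor gets 4 if talks fail, so the founder offers 4 and keeps 16.
Round 2 (the investor proposes): the founder can get 16 next round, worth 0.5 × 16 = 8 now; the investor offers that and keeps 12.
So by rejecting in round 1, the investor gets 12 next round, worth 0.58 × 12 = 6.96 now.
Offer 6 < 6.96, so the investor rejects.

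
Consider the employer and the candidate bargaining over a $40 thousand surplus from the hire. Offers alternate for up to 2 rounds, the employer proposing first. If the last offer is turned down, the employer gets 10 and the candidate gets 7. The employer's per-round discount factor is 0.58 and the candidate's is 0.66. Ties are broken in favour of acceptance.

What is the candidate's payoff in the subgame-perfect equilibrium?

19.8

Solve by backward induction from round 2.
Round 2 (the candidate proposes): the employer gets 10 if talks fail, so the candidate offers 10 and keeps 30.
Round 1 (the employer proposes): the candidate can get 30 next round, worth 0.66 × 30 = 19.8 now. The employer offers 19.8 and keeps 40 − 19.8 = 20.2.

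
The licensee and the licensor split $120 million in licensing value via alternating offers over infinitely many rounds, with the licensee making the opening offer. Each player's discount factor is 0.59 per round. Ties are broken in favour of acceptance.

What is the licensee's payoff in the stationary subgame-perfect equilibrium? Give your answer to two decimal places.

Let x be the licensee's share when the licensee proposes and y be the licensor's share when the licensor proposes.
The licensor accepts iff offered ≥ 0.59·y, so x = 120 − 0.59y. Symmetrically y = 120 − 0.59x.
Substituting: x = 120 − 0.59(120 − 0.59x), giving x(1 − 0.59·0.59) = 120(1 − 0.59).
So x = 120 × 0.41 / 0.6519 ≈ 75.4717, and the licensor receives 120 − x ≈ 44.5283.

75.47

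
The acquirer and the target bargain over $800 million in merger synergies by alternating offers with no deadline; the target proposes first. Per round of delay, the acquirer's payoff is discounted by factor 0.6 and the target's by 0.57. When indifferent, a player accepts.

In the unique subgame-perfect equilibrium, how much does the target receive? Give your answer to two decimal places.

486.32

In a stationary SPE each proposer offers the other exactly their discounted continuation value.
If the target keeps x when proposing and the acquirer keeps y when proposing, then x = 800 − 0.6y and y = 800 − 0.57x.
Solving: x = 800(1 − 0.6) / (1 − 0.57·0.6) = 320 / 0.658 ≈ 486.3222.
The acquirer gets 800 − 486.3222 ≈ 313.6778.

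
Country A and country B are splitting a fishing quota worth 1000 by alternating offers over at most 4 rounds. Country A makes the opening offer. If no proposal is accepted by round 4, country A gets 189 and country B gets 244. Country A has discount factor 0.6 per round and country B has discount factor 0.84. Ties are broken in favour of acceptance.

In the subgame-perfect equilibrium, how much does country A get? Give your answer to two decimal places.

Round 4 (country B proposes): country A gets 189 if talks fail, so country B offers 189 and keeps 811.
Round 3 (country A proposes): country B can get 811 next round, worth 0.84 × 811 = 681.24 now, so country A offers 681.24, keeping 318.76.
Round 2 (country B proposes): country A can get 318.76 next round, worth 0.6 × 318.76 = 191.256 now. Country B offers 191.256 and keeps 1000 − 191.256 = 808.744.
Round 1 (country A proposes): country B can get 808.744 next round, worth 0.84 × 808.744 = 679.34496 now; country A offers that and keeps 320.65504.

320.66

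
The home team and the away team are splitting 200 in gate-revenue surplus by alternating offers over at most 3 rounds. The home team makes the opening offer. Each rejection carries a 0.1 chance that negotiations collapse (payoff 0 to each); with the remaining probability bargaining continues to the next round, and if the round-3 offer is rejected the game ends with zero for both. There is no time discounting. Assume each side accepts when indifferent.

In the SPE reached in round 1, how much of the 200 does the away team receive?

18

Round 3 (the home team proposes): the away team will accept anything ≥ 0, so the home team offers 0 and keeps 200.
Round 2 (the away team proposes): rejecting gives the home team an expected 0.9 × 200 = 180; the away team offers that and keeps 20.
Round 1 (the home team proposes): rejecting gives the away team an expected 0.9 × 20 = 18, so the home team offers 18, keeping 182.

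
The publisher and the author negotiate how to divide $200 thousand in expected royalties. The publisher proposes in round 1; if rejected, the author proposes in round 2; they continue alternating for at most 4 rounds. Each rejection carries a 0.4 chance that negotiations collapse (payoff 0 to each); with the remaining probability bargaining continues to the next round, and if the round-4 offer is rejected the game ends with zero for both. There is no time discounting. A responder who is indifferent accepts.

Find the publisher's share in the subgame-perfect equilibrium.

Round 4 (the author proposes): rejection yields 0 for the publisher; the author offers 0 and keeps 200.
Round 3 (the publisher proposes): rejecting gives the author an expected 0.6 × 200 = 120. The publisher offers 120 and keeps 200 − 120 = 80.
Round 2 (the author proposes): rejecting gives the publisher an expected 0.6 × 80 = 48. The author offers 48 and keeps 200 − 48 = 152.
Round 1 (the publisher proposes): rejecting gives the author an expected 0.6 × 152 = 91.2; the publisher offers that and keeps 108.8.

108.8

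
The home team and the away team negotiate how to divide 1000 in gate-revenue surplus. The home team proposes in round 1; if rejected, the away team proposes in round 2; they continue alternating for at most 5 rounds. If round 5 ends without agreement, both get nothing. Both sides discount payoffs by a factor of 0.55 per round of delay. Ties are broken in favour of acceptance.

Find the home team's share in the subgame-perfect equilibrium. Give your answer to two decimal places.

677.63

Round 5 (the home team proposes): rejection yields 0 for the away team; the home team offers 0 and keeps 1000.
Round 4 (the away team proposes): the home team can get 1000 next round, worth 0.55 × 1000 = 550 now, so the away team offers 550, keeping 450.
Round 3 (the home team proposes): the away team can get 450 next round, worth 0.55 × 450 = 247.5 now. The home team offers 247.5 and keeps 1000 − 247.5 = 752.5.
Round 2 (the away team proposes): the home team can get 752.5 next round, worth 0.55 × 752.5 = 413.875 now; the away team offers that and keeps 586.125.
Round 1 (the home team proposes): the away team can get 586.125 next round, worth 0.55 × 586.125 = 322.36875 now; the home team offers that and keeps 677.63125.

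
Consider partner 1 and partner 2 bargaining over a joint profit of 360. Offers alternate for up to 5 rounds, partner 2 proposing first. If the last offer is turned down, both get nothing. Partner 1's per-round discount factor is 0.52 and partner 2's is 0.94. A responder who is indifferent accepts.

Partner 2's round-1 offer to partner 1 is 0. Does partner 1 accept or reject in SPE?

Round 5 (partner 2 proposes): partner 1 will accept anything ≥ 0, so partner 2 offers 0 and keeps 360.
Round 4 (partner 1 proposes): partner 2 can get 360 next round, worth 0.94 × 360 = 338.4 now, so partner 1 offers 338.4, keeping 21.6.
Round 3 (partner 2 proposes): partner 1 can get 21.6 next round, worth 0.52 × 21.6 = 11.232 now; partner 2 offers that and keeps 348.768.
Round 2 (partner 1 proposes): partner 2 can get 348.768 next round, worth 0.94 × 348.768 = 327.84192 now, so partner 1 offers 327.84192, keeping 32.15808.
So by rejecting in round 1, partner 1 gets 32.15808 next round, worth 0.52 × 32.15808 = 16.7222016 now.
Offer 0 < 16.7222016, so partner 1 rejects.

Reject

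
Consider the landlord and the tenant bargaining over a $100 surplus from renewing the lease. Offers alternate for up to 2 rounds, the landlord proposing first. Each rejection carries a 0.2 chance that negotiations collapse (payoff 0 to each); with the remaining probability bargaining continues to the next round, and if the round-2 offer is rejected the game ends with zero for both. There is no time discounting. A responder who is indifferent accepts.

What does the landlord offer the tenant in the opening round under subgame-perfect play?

By backward induction:
Round 2 (the tenant proposes): the landlord will accept anything ≥ 0, so the tenant offers 0 and keeps 100.
Round 1 (the landlord proposes): rejecting gives the tenant an expected 0.8 × 100 = 80, so the landlord offers 80, keeping 20.

80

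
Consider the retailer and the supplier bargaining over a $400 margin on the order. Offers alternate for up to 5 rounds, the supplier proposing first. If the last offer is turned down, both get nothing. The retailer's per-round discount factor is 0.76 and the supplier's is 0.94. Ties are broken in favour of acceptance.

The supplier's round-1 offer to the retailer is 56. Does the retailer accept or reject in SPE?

Accept

Round 5 (the supplier proposes): the retailer will accept anything ≥ 0, so the supplier offers 0 and keeps 400.
Round 4 (the retailer proposes): the supplier can get 400 next round, worth 0.94 × 400 = 376 now; the retailer offers that and keeps 24.
Round 3 (the supplier proposes): the retailer can get 24 next round, worth 0.76 × 24 = 18.24 now; the supplier offers that and keeps 381.76.
Round 2 (the retailer proposes): the supplier can get 381.76 next round, worth 0.94 × 381.76 = 358.8544 now, so the retailer offers 358.8544, keeping 41.1456.
So by rejecting in round 1, the retailer gets 41.1456 next round, worth 0.76 × 41.1456 = 31.270656 now.
Offer 56 ≥ 31.270656, so the retailer accepts.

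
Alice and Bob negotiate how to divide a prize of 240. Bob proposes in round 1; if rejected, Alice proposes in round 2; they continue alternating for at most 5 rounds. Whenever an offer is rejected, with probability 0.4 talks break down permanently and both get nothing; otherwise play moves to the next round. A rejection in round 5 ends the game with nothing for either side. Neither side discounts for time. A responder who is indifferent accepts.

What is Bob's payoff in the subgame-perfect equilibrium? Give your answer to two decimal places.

Round 5 (Bob proposes): rejection yields 0 for Alice; Bob offers 0 and keeps 240.
Round 4 (Alice proposes): rejecting gives Bob an expected 0.6 × 240 = 144, so Alice offers 144, keeping 96.
Round 3 (Bob proposes): rejecting gives Alice an expected 0.6 × 96 = 57.6; Bob offers that and keeps 182.4.
Round 2 (Alice proposes): rejecting gives Bob an expected 0.6 × 182.4 = 109.44, so Alice offers 109.44, keeping 130.56.
Round 1 (Bob proposes): rejecting gives Alice an expected 0.6 × 130.56 = 78.336, so Bob offers 78.336, keeping 161.664.

161.66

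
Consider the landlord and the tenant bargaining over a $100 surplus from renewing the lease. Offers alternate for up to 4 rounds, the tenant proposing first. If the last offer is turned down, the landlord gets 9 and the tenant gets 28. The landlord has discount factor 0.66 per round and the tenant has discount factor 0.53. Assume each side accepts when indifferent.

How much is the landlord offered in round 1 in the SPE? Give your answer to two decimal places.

47.64

Round 4 (the landlord proposes): the tenant gets 28 if talks fail, so the landlord offers 28 and keeps 72.
Round 3 (the tenant proposes): the landlord can get 72 next round, worth 0.66 × 72 = 47.52 now. The tenant offers 47.52 and keeps 100 − 47.52 = 52.48.
Round 2 (the landlord proposes): the tenant can get 52.48 next round, worth 0.53 × 52.48 = 27.8144 now, so the landlord offers 27.8144, keeping 72.1856.
Round 1 (the tenant proposes): the landlord can get 72.1856 next round, worth 0.66 × 72.1856 = 47.642496 now. The tenant offers 47.642496 and keeps 100 − 47.642496 = 52.357504.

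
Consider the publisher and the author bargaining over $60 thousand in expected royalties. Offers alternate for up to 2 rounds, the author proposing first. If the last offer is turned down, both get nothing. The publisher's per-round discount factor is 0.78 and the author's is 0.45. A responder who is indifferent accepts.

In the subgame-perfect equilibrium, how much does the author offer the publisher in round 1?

46.8

Work backward from the last round.
Round 2 (the publisher proposes): the author will accept anything ≥ 0, so the publisher offers 0 and keeps 60.
Round 1 (the author proposes): the publisher can get 60 next round, worth 0.78 × 60 = 46.8 now. The author offers 46.8 and keeps 60 − 46.8 = 13.2.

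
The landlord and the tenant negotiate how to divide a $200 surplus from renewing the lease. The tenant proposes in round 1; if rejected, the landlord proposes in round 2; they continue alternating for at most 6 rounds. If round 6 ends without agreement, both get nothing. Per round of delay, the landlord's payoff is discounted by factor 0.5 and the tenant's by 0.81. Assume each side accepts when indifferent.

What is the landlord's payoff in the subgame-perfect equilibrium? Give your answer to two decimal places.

43.10

By backward induction:
Round 6 (the landlord proposes): the tenant will accept anything ≥ 0, so the landlord offers 0 and keeps 200.
Round 5 (the tenant proposes): the landlord can get 200 next round, worth 0.5 × 200 = 100 now, so the tenant offers 100, keeping 100.
Round 4 (the landlord proposes): the tenant can get 100 next round, worth 0.81 × 100 = 81 now. The landlord offers 81 and keeps 200 − 81 = 119.
Round 3 (the tenant proposes): the landlord can get 119 next round, worth 0.5 × 119 = 59.5 now. The tenant offers 59.5 and keeps 200 − 59.5 = 140.5.
Round 2 (the landlord proposes): the tenant can get 140.5 next round, worth 0.81 × 140.5 = 113.805 now. The landlord offers 113.805 and keeps 200 − 113.805 = 86.195.
Round 1 (the tenant proposes): the landlord can get 86.195 next round, worth 0.5 × 86.195 = 43.0975 now, so the tenant offers 43.0975, keeping 156.9025.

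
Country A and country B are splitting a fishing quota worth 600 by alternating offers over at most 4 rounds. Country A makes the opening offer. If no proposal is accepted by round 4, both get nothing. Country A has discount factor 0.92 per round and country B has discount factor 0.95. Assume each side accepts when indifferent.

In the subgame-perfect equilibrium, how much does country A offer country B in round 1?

Work backward from the last round.
Round 4 (country B proposes): rejection yields 0 for country A; country B offers 0 and keeps 600.
Round 3 (country A proposes): country B can get 600 next round, worth 0.95 × 600 = 570 now, so country A offers 570, keeping 30.
Round 2 (country B proposes): country A can get 30 next round, worth 0.92 × 30 = 27.6 now, so country B offers 27.6, keeping 572.4.
Round 1 (country A proposes): country B can get 572.4 next round, worth 0.95 × 572.4 = 543.78 now; country A offers that and keeps 56.22.

543.78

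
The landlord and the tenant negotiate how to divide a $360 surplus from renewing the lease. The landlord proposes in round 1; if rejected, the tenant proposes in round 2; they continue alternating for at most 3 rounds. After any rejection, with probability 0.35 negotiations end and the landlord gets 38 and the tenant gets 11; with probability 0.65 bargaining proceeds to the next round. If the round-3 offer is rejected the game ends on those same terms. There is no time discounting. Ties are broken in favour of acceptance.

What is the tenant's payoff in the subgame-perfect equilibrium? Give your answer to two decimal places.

Round 3 (the landlord proposes): the tenant gets 11 if talks fail, so the landlord offers 11 and keeps 349.
Round 2 (the tenant proposes): rejecting gives the landlord an expected 0.65 × 349 + 0.35 × 38 = 240.15. The tenant offers 240.15 and keeps 360 − 240.15 = 119.85.
Round 1 (the landlord proposes): rejecting gives the tenant an expected 0.65 × 119.85 + 0.35 × 11 = 81.7525. The landlord offers 81.7525 and keeps 360 − 81.7525 = 278.2475.

81.75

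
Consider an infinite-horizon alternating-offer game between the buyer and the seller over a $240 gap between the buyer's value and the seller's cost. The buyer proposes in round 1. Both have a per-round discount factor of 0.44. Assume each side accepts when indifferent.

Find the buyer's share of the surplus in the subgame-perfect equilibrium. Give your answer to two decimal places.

166.67

In a stationary SPE each proposer offers the other exactly their discounted continuation value.
If the buyer keeps x when proposing and the seller keeps y when proposing, then x = 240 − 0.44y and y = 240 − 0.44x.
Solving: x = 240(1 − 0.44) / (1 − 0.44·0.44) = 134.4 / 0.8064 ≈ 166.6667.
The seller gets 240 − 166.6667 ≈ 73.3333.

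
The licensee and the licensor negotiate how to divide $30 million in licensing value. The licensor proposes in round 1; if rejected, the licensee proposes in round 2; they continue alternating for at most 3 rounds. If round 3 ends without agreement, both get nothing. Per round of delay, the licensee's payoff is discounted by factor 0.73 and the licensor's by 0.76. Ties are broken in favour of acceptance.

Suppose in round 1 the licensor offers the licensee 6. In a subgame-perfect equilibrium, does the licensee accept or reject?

Accept

Work out the licensee's continuation value if the offer is rejected.
Round 3 (the licensor proposes): rejection yields 0 for the licensee; the licensor offers 0 and keeps 30.
Round 2 (the licensee proposes): the licensor can get 30 next round, worth 0.76 × 30 = 22.8 now, so the licensee offers 22.8, keeping 7.2.
So by rejecting in round 1, the licensee gets 7.2 next round, worth 0.73 × 7.2 = 5.256 now.
Offer 6 ≥ 5.256, so the licensee accepts.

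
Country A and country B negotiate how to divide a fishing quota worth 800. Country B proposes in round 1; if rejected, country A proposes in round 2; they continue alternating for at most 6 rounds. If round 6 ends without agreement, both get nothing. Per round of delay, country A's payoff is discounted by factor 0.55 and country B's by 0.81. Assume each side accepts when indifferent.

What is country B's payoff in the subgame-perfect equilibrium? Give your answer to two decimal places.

Round 6 (country A proposes): country B will accept anything ≥ 0, so country A offers 0 and keeps 800.
Round 5 (country B proposes): country A can get 800 next round, worth 0.55 × 800 = 440 now. Country B offers 440 and keeps 800 − 440 = 360.
Round 4 (country A proposes): country B can get 360 next round, worth 0.81 × 360 = 291.6 now, so country A offers 291.6, keeping 508.4.
Round 3 (country B proposes): country A can get 508.4 next round, worth 0.55 × 508.4 = 279.62 now; country B offers that and keeps 520.38.
Round 2 (country A proposes): country B can get 520.38 next round, worth 0.81 × 520.38 = 421.5078 now, so country A offers 421.5078, keeping 378.4922.
Round 1 (country B proposes): country A can get 378.4922 next round, worth 0.55 × 378.4922 = 208.17071 now, so country B offers 208.17071, keeping 591.82929.

591.83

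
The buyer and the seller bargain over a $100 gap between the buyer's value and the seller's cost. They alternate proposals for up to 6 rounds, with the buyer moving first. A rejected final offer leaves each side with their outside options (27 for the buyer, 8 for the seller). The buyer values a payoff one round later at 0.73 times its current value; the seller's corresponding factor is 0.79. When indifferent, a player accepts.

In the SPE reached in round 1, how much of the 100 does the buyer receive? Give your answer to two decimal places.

Round 6 (the seller proposes): the buyer gets 27 if talks fail, so the seller offers 27 and keeps 73.
Round 5 (the buyer proposes): the seller can get 73 next round, worth 0.79 × 73 = 57.67 now, so the buyer offers 57.67, keeping 42.33.
Round 4 (the seller proposes): the buyer can get 42.33 next round, worth 0.73 × 42.33 = 30.9009 now, so the seller offers 30.9009, keeping 69.0991.
Round 3 (the buyer proposes): the seller can get 69.0991 next round, worth 0.79 × 69.0991 = 54.588289 now; the buyer offers that and keeps 45.411711.
Round 2 (the seller proposes): the buyer can get 45.411711 next round, worth 0.73 × 45.411711 = 33.15054903 now. The seller offers 33.15054903 and keeps 100 − 33.15054903 = 66.84945097.
Round 1 (the buyer proposes): the seller can get 66.84945097 next round, worth 0.79 × 66.84945097 = 52.8110662663 now. The buyer offers 52.8110662663 and keeps 100 − 52.8110662663 = 47.1889337337.

47.19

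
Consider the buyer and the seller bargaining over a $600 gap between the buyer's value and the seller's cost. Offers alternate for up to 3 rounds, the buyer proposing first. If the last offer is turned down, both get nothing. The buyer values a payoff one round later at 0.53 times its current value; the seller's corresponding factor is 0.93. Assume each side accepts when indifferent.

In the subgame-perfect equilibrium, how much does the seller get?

262.26

Round 3 (the buyer proposes): the seller will accept anything ≥ 0, so the buyer offers 0 and keeps 600.
Round 2 (the seller proposes): the buyer can get 600 next round, worth 0.53 × 600 = 318 now, so the seller offers 318, keeping 282.
Round 1 (the buyer proposes): the seller can get 282 next round, worth 0.93 × 282 = 262.26 now. The buyer offers 262.26 and keeps 600 − 262.26 = 337.74.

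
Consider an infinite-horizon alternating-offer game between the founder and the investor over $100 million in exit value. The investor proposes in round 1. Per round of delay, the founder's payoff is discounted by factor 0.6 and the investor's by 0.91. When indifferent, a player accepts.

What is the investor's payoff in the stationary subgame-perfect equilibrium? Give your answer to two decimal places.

In a stationary SPE each proposer offers the other exactly their discounted continuation value.
If the investor keeps x when proposing and the founder keeps y when proposing, then x = 100 − 0.6y and y = 100 − 0.91x.
Solving: x = 100(1 − 0.6) / (1 − 0.91·0.6) = 40 / 0.454 ≈ 88.1057.
The founder gets 100 − 88.1057 ≈ 11.8943.

88.11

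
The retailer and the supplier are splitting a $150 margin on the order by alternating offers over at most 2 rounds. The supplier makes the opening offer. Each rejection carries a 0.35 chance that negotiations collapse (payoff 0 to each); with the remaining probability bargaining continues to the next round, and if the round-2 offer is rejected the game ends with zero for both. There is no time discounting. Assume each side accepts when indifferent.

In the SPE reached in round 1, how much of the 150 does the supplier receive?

52.5

By backward induction:
Round 2 (the retailer proposes): the supplier will accept anything ≥ 0, so the retailer offers 0 and keeps 150.
Round 1 (the supplier proposes): rejecting gives the retailer an expected 0.65 × 150 = 97.5, so the supplier offers 97.5, keeping 52.5.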